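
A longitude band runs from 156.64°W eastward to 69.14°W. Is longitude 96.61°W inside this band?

Yes

Band width going east from -156.64° to -69.14°: ((-69.14 − -156.64) mod 360) = 87.50°.
Offset of -96.61° east of the west edge: ((-96.61 − -156.64) mod 360) = 60.03°.
60.03° ≤ 87.50° ⇒ inside.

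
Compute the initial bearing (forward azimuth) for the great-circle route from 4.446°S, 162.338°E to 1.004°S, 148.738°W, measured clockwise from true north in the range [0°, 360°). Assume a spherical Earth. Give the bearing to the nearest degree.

Δλ = -148.738 − 162.338 = -311.076°; wrapped into (−180°, 180°]: 48.924°.
θ = atan2( sin Δλ · cos φ₂ , cos φ₁ · sin φ₂ − sin φ₁ · cos φ₂ · cos Δλ )
  = atan2(0.75372, 0.03346) = 87.458° → normalised to [0°, 360°): 87.458°.

87°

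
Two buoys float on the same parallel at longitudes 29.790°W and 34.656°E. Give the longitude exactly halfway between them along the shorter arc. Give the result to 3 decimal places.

Signed shortest Δλ from -29.790° to +34.656° is +64.446°.
Midpoint longitude = -29.790° + (+64.446°)/2 = -29.790° + 32.223° = +2.433°.

2.433°E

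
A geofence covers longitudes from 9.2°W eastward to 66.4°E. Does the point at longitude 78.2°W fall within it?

No

Band width going east from -9.2° to +66.4°: ((66.4 − -9.2) mod 360) = 75.6°.
Offset of -78.2° east of the west edge: ((-78.2 − -9.2) mod 360) = 291.0°.
291.0° > 75.6° ⇒ outside.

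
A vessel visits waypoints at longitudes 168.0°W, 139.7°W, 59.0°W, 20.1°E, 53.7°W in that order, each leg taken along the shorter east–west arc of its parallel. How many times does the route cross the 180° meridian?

Leg 1: -168.0° → -139.7°, shortest Δλ = 28.3° (east) — does not cross 180°.
Leg 2: -139.7° → -59.0°, shortest Δλ = 80.7° (east) — does not cross 180°.
Leg 3: -59.0° → +20.1°, shortest Δλ = 79.1° (east) — does not cross 180°.
Leg 4: +20.1° → -53.7°, shortest Δλ = -73.8° (west) — does not cross 180°.
Total crossings: 0.

0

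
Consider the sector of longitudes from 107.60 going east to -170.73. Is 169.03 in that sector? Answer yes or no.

Band width going east from +107.60° to -170.73°: ((-170.73 − 107.60) mod 360) = 81.67°.
Offset of +169.03° east of the west edge: ((169.03 − 107.60) mod 360) = 61.43°.
61.43° ≤ 81.67° ⇒ inside.

Yes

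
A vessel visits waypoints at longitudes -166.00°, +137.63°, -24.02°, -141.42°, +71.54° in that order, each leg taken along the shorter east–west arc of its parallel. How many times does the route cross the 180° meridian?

Leg 1: -166.00° → +137.63°, shortest Δλ = -56.37° (west) — crosses 180°.
Leg 2: +137.63° → -24.02°, shortest Δλ = -161.65° (west) — does not cross 180°.
Leg 3: -24.02° → -141.42°, shortest Δλ = -117.4° (west) — does not cross 180°.
Leg 4: -141.42° → +71.54°, shortest Δλ = -147.04° (west) — crosses 180°.
Total crossings: 2.

2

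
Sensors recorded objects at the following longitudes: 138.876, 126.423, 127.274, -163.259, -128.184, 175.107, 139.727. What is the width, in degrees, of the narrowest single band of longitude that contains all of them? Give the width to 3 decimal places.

105.393°

Sort the longitudes: -163.259°, -128.184°, +126.423°, +127.274°, +138.876°, +139.727°, +175.107°.
Eastward gaps between consecutive values (wrapping around): 35.075°, 254.607°, 0.851°, 11.602°, 0.851°, 35.380°, 21.634°.
Largest gap = 254.607° ⇒ minimal covering band is its complement: 360° − 254.607° = 105.393°.
Band runs from +126.423° eastward to -128.184°, crossing the antimeridian.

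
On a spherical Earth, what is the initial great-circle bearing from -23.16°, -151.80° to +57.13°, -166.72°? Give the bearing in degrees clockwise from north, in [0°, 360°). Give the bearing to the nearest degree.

Δλ = -166.72 − -151.80 = -14.92°.
θ = atan2( sin Δλ · cos φ₂ , cos φ₁ · sin φ₂ − sin φ₁ · cos φ₂ · cos Δλ )
  = atan2(-0.13974, 0.97848) = -8.128° → normalised to [0°, 360°): 351.872°.

352°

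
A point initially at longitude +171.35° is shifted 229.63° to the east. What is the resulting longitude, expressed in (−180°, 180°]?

+40.98°

Start at +171.35°; shift +229.63° → +400.98°.
+400.98° lies outside (−180°, 180°]; subtract 360° → +40.98°.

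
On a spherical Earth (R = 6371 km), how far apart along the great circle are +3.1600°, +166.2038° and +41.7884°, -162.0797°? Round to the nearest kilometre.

Δλ = -162.0797 − 166.2038 = -328.2835°; wrapped into (−180°, 180°]: 31.7165°.
Δφ = 41.7884 − 3.1600 = 38.6284°.
a = sin²(Δφ/2) + cos φ₁ · cos φ₂ · sin²(Δλ/2) = 0.164985.
c = 2·atan2(√a, √(1−a)) = 0.83655 rad → d = 6371·c ≈ 5329.64 km.

5330 km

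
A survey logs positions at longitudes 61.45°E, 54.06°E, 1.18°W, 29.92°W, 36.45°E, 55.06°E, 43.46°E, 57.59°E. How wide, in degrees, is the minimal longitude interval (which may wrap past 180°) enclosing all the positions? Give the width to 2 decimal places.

91.37°

Sort the longitudes: -29.92°, -1.18°, +36.45°, +43.46°, +54.06°, +55.06°, +57.59°, +61.45°.
Eastward gaps between consecutive values (wrapping around): 28.74°, 37.63°, 7.01°, 10.60°, 1.00°, 2.53°, 3.86°, 268.63°.
Largest gap = 268.63° ⇒ minimal covering band is its complement: 360° − 268.63° = 91.37°.
Band runs from -29.92° eastward to +61.45°.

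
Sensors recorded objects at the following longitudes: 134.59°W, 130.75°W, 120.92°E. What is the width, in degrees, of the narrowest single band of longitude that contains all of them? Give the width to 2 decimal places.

Sort the longitudes: -134.59°, -130.75°, +120.92°.
Eastward gaps between consecutive values (wrapping around): 3.84°, 251.67°, 104.49°.
Largest gap = 251.67° ⇒ minimal covering band is its complement: 360° − 251.67° = 108.33°.
Band runs from +120.92° eastward to -130.75°, crossing the antimeridian.

108.33°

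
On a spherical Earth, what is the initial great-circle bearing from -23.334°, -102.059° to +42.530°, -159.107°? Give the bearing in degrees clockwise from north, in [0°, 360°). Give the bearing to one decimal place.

321.6°

Δλ = -159.107 − -102.059 = -57.048°.
θ = atan2( sin Δλ · cos φ₂ , cos φ₁ · sin φ₂ − sin φ₁ · cos φ₂ · cos Δλ )
  = atan2(-0.61837, 0.77946) = -38.426° → normalised to [0°, 360°): 321.574°.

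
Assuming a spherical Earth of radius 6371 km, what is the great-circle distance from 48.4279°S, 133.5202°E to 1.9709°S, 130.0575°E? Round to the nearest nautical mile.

2795 nmi

Δλ = 130.0575 − 133.5202 = -3.4627°.
Δφ = -1.9709 − -48.4279 = 46.4570°.
a = sin²(Δφ/2) + cos φ₁ · cos φ₂ · sin²(Δλ/2) = 0.156156.
c = 2·atan2(√a, √(1−a)) = 0.81250 rad → d = 6371·c ≈ 5176.42 km ≈ 2795.04 nmi.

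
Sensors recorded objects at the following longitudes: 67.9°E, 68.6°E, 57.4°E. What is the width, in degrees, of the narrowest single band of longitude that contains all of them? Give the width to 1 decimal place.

Sort the longitudes: +57.4°, +67.9°, +68.6°.
Eastward gaps between consecutive values (wrapping around): 10.5°, 0.7°, 348.8°.
Largest gap = 348.8° ⇒ minimal covering band is its complement: 360° − 348.8° = 11.2°.
Band runs from +57.4° eastward to +68.6°.

11.2°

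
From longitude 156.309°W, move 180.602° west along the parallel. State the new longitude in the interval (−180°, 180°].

Start at -156.309°; shift −180.602° → -336.911°.
-336.911° lies outside (−180°, 180°]; add 360° → +23.089°.

23.089°E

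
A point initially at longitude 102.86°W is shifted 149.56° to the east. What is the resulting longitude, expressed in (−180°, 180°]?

46.70°E

Start at -102.86°; shift +149.56° → +46.70°.
+46.70° already lies in (−180°, 180°].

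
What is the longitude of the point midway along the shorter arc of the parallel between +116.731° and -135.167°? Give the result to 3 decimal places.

+170.782°

Signed shortest Δλ from +116.731° to -135.167° is +108.102°.
Midpoint longitude = +116.731° + (+108.102°)/2 = +116.731° + 54.051° = +170.782°.
(The naïve average (+116.731 + -135.167)/2 = -9.218° is on the wrong side of the globe.)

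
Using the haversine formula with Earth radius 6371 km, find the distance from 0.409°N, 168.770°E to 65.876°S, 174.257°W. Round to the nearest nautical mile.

4046 nmi

Δλ = -174.257 − 168.770 = -343.027°; wrapped into (−180°, 180°]: 16.973°.
Δφ = -65.876 − 0.409 = -66.285°.
a = sin²(Δφ/2) + cos φ₁ · cos φ₂ · sin²(Δλ/2) = 0.307807.
c = 2·atan2(√a, √(1−a)) = 1.17625 rad → d = 6371·c ≈ 7493.92 km ≈ 4046.39 nmi.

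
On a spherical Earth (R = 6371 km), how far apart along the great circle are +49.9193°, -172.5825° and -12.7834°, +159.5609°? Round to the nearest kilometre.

7484 km

Δλ = 159.5609 − -172.5825 = 332.1434°; wrapped into (−180°, 180°]: -27.8566°.
Δφ = -12.7834 − 49.9193 = -62.7027°.
a = sin²(Δφ/2) + cos φ₁ · cos φ₂ · sin²(Δλ/2) = 0.307077.
c = 2·atan2(√a, √(1−a)) = 1.17467 rad → d = 6371·c ≈ 7483.84 km.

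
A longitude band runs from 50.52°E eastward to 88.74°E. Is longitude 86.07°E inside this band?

Band width going east from +50.52° to +88.74°: ((88.74 − 50.52) mod 360) = 38.22°.
Offset of +86.07° east of the west edge: ((86.07 − 50.52) mod 360) = 35.55°.
35.55° ≤ 38.22° ⇒ inside.

Yes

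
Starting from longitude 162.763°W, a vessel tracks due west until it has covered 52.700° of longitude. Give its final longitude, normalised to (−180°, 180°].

Start at -162.763°; shift −52.700° → -215.463°.
-215.463° lies outside (−180°, 180°]; add 360° → +144.537°.

144.537°E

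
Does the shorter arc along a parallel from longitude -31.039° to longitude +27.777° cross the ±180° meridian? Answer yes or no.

No

Signed shortest Δλ = ((27.777 − -31.039 + 180) mod 360) − 180 = 58.816°.
Going east by 58.816° from -31.039° reaches +27.777° without touching 180°.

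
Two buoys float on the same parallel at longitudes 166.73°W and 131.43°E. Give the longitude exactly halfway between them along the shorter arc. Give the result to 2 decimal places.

Signed shortest Δλ from -166.73° to +131.43° is -61.84°.
Midpoint longitude = -166.73° + (-61.84°)/2 = -166.73° − 30.92° = -197.65°.
Normalise into (−180°, 180°]: +162.35°.
(The naïve average (-166.73 + +131.43)/2 = -17.65° is on the wrong side of the globe.)

162.35°E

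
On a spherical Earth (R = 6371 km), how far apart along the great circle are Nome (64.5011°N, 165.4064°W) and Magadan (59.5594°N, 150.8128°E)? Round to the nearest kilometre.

Δλ = 150.8128 − -165.4064 = 316.2192°; wrapped into (−180°, 180°]: -43.7808°.
Δφ = 59.5594 − 64.5011 = -4.9417°.
a = sin²(Δφ/2) + cos φ₁ · cos φ₂ · sin²(Δλ/2) = 0.032176.
c = 2·atan2(√a, √(1−a)) = 0.36071 rad → d = 6371·c ≈ 2298.07 km.

2298 km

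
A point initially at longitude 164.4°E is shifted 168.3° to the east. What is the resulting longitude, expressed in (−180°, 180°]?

Start at +164.4°; shift +168.3° → +332.7°.
+332.7° lies outside (−180°, 180°]; subtract 360° → -27.3°.

27.3°W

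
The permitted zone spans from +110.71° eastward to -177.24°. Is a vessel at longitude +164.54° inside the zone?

Yes

Band width going east from +110.71° to -177.24°: ((-177.24 − 110.71) mod 360) = 72.05°.
Offset of +164.54° east of the west edge: ((164.54 − 110.71) mod 360) = 53.83°.
53.83° ≤ 72.05° ⇒ inside.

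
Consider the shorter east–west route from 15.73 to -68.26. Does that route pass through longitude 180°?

Signed shortest Δλ = ((-68.26 − 15.73 + 180) mod 360) − 180 = -83.99°.
Going west by 83.99° from +15.73° reaches -68.26° without touching 180°.

No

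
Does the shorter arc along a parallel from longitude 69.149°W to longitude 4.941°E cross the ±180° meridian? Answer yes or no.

No

Signed shortest Δλ = ((4.941 − -69.149 + 180) mod 360) − 180 = 74.09°.
Going east by 74.09° from -69.149° reaches +4.941° without touching 180°.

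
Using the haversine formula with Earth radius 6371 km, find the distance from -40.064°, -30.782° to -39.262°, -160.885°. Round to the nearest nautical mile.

5315 nmi

Δλ = -160.885 − -30.782 = -130.103°.
Δφ = -39.262 − -40.064 = 0.802°.
a = sin²(Δφ/2) + cos φ₁ · cos φ₂ · sin²(Δλ/2) = 0.487183.
c = 2·atan2(√a, √(1−a)) = 1.54516 rad → d = 6371·c ≈ 9844.21 km ≈ 5315.45 nmi.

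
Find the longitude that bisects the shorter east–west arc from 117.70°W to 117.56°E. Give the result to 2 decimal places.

179.93°E

Signed shortest Δλ from -117.70° to +117.56° is -124.74°.
Midpoint longitude = -117.70° + (-124.74°)/2 = -117.70° − 62.37° = -180.07°.
Normalise into (−180°, 180°]: +179.93°.
(The naïve average (-117.70 + +117.56)/2 = -0.07° is on the wrong side of the globe.)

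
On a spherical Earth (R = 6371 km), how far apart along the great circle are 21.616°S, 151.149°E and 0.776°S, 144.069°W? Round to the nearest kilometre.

Δλ = -144.069 − 151.149 = -295.218°; wrapped into (−180°, 180°]: 64.782°.
Δφ = -0.776 − -21.616 = 20.840°.
a = sin²(Δφ/2) + cos φ₁ · cos φ₂ · sin²(Δλ/2) = 0.299474.
c = 2·atan2(√a, √(1−a)) = 1.15813 rad → d = 6371·c ≈ 7378.45 km.

7378 km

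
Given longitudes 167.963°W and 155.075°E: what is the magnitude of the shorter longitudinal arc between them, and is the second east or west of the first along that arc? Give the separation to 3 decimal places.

36.962° west

Raw difference: 155.075 − -167.963 = 323.038°.
Normalise into (−180°, 180°]: 323.038° − 360° = -36.962°.
Negative ⇒ the second point lies to the west; separation 36.962°.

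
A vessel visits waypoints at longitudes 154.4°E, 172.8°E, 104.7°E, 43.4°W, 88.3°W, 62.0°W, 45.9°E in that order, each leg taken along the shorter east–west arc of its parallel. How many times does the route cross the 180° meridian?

0

Leg 1: +154.4° → +172.8°, shortest Δλ = 18.4° (east) — does not cross 180°.
Leg 2: +172.8° → +104.7°, shortest Δλ = -68.1° (west) — does not cross 180°.
Leg 3: +104.7° → -43.4°, shortest Δλ = -148.1° (west) — does not cross 180°.
Leg 4: -43.4° → -88.3°, shortest Δλ = -44.9° (west) — does not cross 180°.
Leg 5: -88.3° → -62.0°, shortest Δλ = 26.3° (east) — does not cross 180°.
Leg 6: -62.0° → +45.9°, shortest Δλ = 107.9° (east) — does not cross 180°.
Total crossings: 0.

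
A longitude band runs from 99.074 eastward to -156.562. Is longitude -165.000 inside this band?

Yes

Band width going east from +99.074° to -156.562°: ((-156.562 − 99.074) mod 360) = 104.364°.
Offset of -165.000° east of the west edge: ((-165.000 − 99.074) mod 360) = 95.926°.
95.926° ≤ 104.364° ⇒ inside.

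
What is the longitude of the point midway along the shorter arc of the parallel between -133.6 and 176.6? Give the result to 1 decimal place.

Signed shortest Δλ from -133.6° to +176.6° is -49.8°.
Midpoint longitude = -133.6° + (-49.8°)/2 = -133.6° − 24.9° = -158.5°.
(The naïve average (-133.6 + +176.6)/2 = 21.5° is on the wrong side of the globe.)

-158.5°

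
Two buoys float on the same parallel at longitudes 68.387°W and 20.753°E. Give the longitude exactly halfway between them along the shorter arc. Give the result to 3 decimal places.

23.817°W

Signed shortest Δλ from -68.387° to +20.753° is +89.140°.
Midpoint longitude = -68.387° + (+89.140°)/2 = -68.387° + 44.570° = -23.817°.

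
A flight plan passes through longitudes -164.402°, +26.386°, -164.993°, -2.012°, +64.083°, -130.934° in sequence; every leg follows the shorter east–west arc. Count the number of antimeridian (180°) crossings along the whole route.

3

Leg 1: -164.402° → +26.386°, shortest Δλ = -169.212° (west) — crosses 180°.
Leg 2: +26.386° → -164.993°, shortest Δλ = 168.621° (east) — crosses 180°.
Leg 3: -164.993° → -2.012°, shortest Δλ = 162.981° (east) — does not cross 180°.
Leg 4: -2.012° → +64.083°, shortest Δλ = 66.095° (east) — does not cross 180°.
Leg 5: +64.083° → -130.934°, shortest Δλ = 164.983° (east) — crosses 180°.
Total crossings: 3.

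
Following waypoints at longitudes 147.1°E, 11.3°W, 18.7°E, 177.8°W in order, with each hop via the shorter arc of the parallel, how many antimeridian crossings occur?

Leg 1: +147.1° → -11.3°, shortest Δλ = -158.4° (west) — does not cross 180°.
Leg 2: -11.3° → +18.7°, shortest Δλ = 30.0° (east) — does not cross 180°.
Leg 3: +18.7° → -177.8°, shortest Δλ = 163.5° (east) — crosses 180°.
Total crossings: 1.

1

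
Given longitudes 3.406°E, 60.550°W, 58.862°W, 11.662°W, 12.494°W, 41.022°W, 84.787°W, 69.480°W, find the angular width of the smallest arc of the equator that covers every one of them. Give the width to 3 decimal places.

Sort the longitudes: -84.787°, -69.480°, -60.550°, -58.862°, -41.022°, -12.494°, -11.662°, +3.406°.
Eastward gaps between consecutive values (wrapping around): 15.307°, 8.930°, 1.688°, 17.840°, 28.528°, 0.832°, 15.068°, 271.807°.
Largest gap = 271.807° ⇒ minimal covering band is its complement: 360° − 271.807° = 88.193°.
Band runs from -84.787° eastward to +3.406°.

88.193°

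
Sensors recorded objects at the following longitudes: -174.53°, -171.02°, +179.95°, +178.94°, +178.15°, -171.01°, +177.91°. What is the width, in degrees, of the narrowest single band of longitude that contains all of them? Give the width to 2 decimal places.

Sort the longitudes: -174.53°, -171.02°, -171.01°, +177.91°, +178.15°, +178.94°, +179.95°.
Eastward gaps between consecutive values (wrapping around): 3.51°, 0.01°, 348.92°, 0.24°, 0.79°, 1.01°, 5.52°.
Largest gap = 348.92° ⇒ minimal covering band is its complement: 360° − 348.92° = 11.08°.
Band runs from +177.91° eastward to -171.01°, crossing the antimeridian.

11.08°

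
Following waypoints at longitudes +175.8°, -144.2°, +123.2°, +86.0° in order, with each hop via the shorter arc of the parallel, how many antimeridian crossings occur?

Leg 1: +175.8° → -144.2°, shortest Δλ = 40.0° (east) — crosses 180°.
Leg 2: -144.2° → +123.2°, shortest Δλ = -92.6° (west) — crosses 180°.
Leg 3: +123.2° → +86.0°, shortest Δλ = -37.2° (west) — does not cross 180°.
Total crossings: 2.

2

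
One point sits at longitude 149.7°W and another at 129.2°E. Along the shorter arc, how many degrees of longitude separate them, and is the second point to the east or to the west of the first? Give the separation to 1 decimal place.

Raw difference: 129.2 − -149.7 = 278.9°.
Normalise into (−180°, 180°]: 278.9° − 360° = -81.1°.
Negative ⇒ the second point lies to the west; separation 81.1°.

81.1° west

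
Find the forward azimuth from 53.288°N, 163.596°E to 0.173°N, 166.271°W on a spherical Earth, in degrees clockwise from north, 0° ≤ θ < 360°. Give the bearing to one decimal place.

144.0°

Δλ = -166.271 − 163.596 = -329.867°; wrapped into (−180°, 180°]: 30.133°.
θ = atan2( sin Δλ · cos φ₂ , cos φ₁ · sin φ₂ − sin φ₁ · cos φ₂ · cos Δλ )
  = atan2(0.50201, -0.69151) = 144.022° → normalised to [0°, 360°): 144.022°.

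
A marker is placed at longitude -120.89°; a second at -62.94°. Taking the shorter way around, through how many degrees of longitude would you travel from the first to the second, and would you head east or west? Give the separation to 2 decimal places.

Raw difference: -62.94 − -120.89 = 57.95°.
Normalise into (−180°, 180°]: 57.95° stays 57.95°.
Positive ⇒ the second point lies to the east; separation 57.95°.

57.95° east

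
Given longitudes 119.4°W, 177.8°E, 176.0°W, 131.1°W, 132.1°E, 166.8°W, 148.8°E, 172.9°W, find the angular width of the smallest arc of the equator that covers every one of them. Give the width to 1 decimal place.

108.5°

Sort the longitudes: -176.0°, -172.9°, -166.8°, -131.1°, -119.4°, +132.1°, +148.8°, +177.8°.
Eastward gaps between consecutive values (wrapping around): 3.1°, 6.1°, 35.7°, 11.7°, 251.5°, 16.7°, 29.0°, 6.2°.
Largest gap = 251.5° ⇒ minimal covering band is its complement: 360° − 251.5° = 108.5°.
Band runs from +132.1° eastward to -119.4°, crossing the antimeridian.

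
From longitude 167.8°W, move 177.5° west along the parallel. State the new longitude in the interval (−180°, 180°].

14.7°E

Start at -167.8°; shift −177.5° → -345.3°.
-345.3° lies outside (−180°, 180°]; add 360° → +14.7°.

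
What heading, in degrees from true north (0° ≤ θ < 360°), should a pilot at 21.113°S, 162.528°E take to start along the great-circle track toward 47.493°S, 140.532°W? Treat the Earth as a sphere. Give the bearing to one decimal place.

Δλ = -140.532 − 162.528 = -303.060°; wrapped into (−180°, 180°]: 56.940°.
θ = atan2( sin Δλ · cos φ₂ , cos φ₁ · sin φ₂ − sin φ₁ · cos φ₂ · cos Δλ )
  = atan2(0.56629, -0.55494) = 134.420° → normalised to [0°, 360°): 134.420°.

134.4°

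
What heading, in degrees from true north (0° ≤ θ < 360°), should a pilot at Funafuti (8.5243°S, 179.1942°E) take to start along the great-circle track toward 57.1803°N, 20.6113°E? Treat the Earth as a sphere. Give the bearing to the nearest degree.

345°

Δλ = 20.6113 − 179.1942 = -158.5829°.
θ = atan2( sin Δλ · cos φ₂ , cos φ₁ · sin φ₂ − sin φ₁ · cos φ₂ · cos Δλ )
  = atan2(-0.19791, 0.75630) = -14.665° → normalised to [0°, 360°): 345.335°.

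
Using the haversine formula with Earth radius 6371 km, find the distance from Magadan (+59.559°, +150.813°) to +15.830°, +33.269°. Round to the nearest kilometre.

Δλ = 33.269 − 150.813 = -117.544°.
Δφ = 15.830 − 59.559 = -43.729°.
a = sin²(Δφ/2) + cos φ₁ · cos φ₂ · sin²(Δλ/2) = 0.495112.
c = 2·atan2(√a, √(1−a)) = 1.56102 rad → d = 6371·c ≈ 9945.26 km.

9945 km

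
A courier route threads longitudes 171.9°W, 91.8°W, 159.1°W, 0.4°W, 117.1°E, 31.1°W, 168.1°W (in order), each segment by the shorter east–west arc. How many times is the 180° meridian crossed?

Leg 1: -171.9° → -91.8°, shortest Δλ = 80.1° (east) — does not cross 180°.
Leg 2: -91.8° → -159.1°, shortest Δλ = -67.3° (west) — does not cross 180°.
Leg 3: -159.1° → -0.4°, shortest Δλ = 158.7° (east) — does not cross 180°.
Leg 4: -0.4° → +117.1°, shortest Δλ = 117.5° (east) — does not cross 180°.
Leg 5: +117.1° → -31.1°, shortest Δλ = -148.2° (west) — does not cross 180°.
Leg 6: -31.1° → -168.1°, shortest Δλ = -137.0° (west) — does not cross 180°.
Total crossings: 0.

0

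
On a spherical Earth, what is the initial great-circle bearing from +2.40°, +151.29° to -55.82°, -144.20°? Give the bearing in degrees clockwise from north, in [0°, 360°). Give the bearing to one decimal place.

148.8°

Δλ = -144.20 − 151.29 = -295.49°; wrapped into (−180°, 180°]: 64.51°.
θ = atan2( sin Δλ · cos φ₂ , cos φ₁ · sin φ₂ − sin φ₁ · cos φ₂ · cos Δλ )
  = atan2(0.50711, -0.83668) = 148.780° → normalised to [0°, 360°): 148.780°.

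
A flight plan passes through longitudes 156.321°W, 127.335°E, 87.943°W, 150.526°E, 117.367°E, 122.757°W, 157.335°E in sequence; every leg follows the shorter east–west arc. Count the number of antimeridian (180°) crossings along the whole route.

5

Leg 1: -156.321° → +127.335°, shortest Δλ = -76.344° (west) — crosses 180°.
Leg 2: +127.335° → -87.943°, shortest Δλ = 144.722° (east) — crosses 180°.
Leg 3: -87.943° → +150.526°, shortest Δλ = -121.531° (west) — crosses 180°.
Leg 4: +150.526° → +117.367°, shortest Δλ = -33.159° (west) — does not cross 180°.
Leg 5: +117.367° → -122.757°, shortest Δλ = 119.876° (east) — crosses 180°.
Leg 6: -122.757° → +157.335°, shortest Δλ = -79.908° (west) — crosses 180°.
Total crossings: 5.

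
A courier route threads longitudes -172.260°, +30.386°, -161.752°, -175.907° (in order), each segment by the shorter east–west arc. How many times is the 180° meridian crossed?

Leg 1: -172.260° → +30.386°, shortest Δλ = -157.354° (west) — crosses 180°.
Leg 2: +30.386° → -161.752°, shortest Δλ = 167.862° (east) — crosses 180°.
Leg 3: -161.752° → -175.907°, shortest Δλ = -14.155° (west) — does not cross 180°.
Total crossings: 2.

2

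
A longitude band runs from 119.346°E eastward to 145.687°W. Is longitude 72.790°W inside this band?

Band width going east from +119.346° to -145.687°: ((-145.687 − 119.346) mod 360) = 94.967°.
Offset of -72.790° east of the west edge: ((-72.790 − 119.346) mod 360) = 167.864°.
167.864° > 94.967° ⇒ outside.

No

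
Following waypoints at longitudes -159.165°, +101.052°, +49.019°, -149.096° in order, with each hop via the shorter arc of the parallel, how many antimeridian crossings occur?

Leg 1: -159.165° → +101.052°, shortest Δλ = -99.783° (west) — crosses 180°.
Leg 2: +101.052° → +49.019°, shortest Δλ = -52.033° (west) — does not cross 180°.
Leg 3: +49.019° → -149.096°, shortest Δλ = 161.885° (east) — crosses 180°.
Total crossings: 2.

2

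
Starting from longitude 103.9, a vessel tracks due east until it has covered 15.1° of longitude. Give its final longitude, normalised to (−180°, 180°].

Start at +103.9°; shift +15.1° → +119.0°.
+119.0° already lies in (−180°, 180°].

+119.0°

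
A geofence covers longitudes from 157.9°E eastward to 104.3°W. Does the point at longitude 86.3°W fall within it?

Band width going east from +157.9° to -104.3°: ((-104.3 − 157.9) mod 360) = 97.8°.
Offset of -86.3° east of the west edge: ((-86.3 − 157.9) mod 360) = 115.8°.
115.8° > 97.8° ⇒ outside.

No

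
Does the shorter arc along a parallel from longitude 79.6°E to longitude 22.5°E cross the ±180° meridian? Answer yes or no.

No

Signed shortest Δλ = ((22.5 − 79.6 + 180) mod 360) − 180 = -57.1°.
Going west by 57.1° from +79.6° reaches +22.5° without touching 180°.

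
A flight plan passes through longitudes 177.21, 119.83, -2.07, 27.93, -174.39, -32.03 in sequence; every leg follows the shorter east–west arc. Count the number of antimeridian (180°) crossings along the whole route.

Leg 1: +177.21° → +119.83°, shortest Δλ = -57.38° (west) — does not cross 180°.
Leg 2: +119.83° → -2.07°, shortest Δλ = -121.9° (west) — does not cross 180°.
Leg 3: -2.07° → +27.93°, shortest Δλ = 30.0° (east) — does not cross 180°.
Leg 4: +27.93° → -174.39°, shortest Δλ = 157.68° (east) — crosses 180°.
Leg 5: -174.39° → -32.03°, shortest Δλ = 142.36° (east) — does not cross 180°.
Total crossings: 1.

1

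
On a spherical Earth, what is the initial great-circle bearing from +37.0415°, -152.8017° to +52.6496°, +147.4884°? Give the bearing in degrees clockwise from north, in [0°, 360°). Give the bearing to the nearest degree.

311°

Δλ = 147.4884 − -152.8017 = 300.2901°; wrapped into (−180°, 180°]: -59.7099°.
θ = atan2( sin Δλ · cos φ₂ , cos φ₁ · sin φ₂ − sin φ₁ · cos φ₂ · cos Δλ )
  = atan2(-0.52386, 0.45019) = -49.326° → normalised to [0°, 360°): 310.674°.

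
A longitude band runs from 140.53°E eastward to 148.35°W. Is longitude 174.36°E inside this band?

Band width going east from +140.53° to -148.35°: ((-148.35 − 140.53) mod 360) = 71.12°.
Offset of +174.36° east of the west edge: ((174.36 − 140.53) mod 360) = 33.83°.
33.83° ≤ 71.12° ⇒ inside.

Yes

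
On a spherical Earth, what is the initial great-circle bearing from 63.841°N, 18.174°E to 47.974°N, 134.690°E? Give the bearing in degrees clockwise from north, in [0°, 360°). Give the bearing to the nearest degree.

45°

Δλ = 134.690 − 18.174 = 116.516°.
θ = atan2( sin Δλ · cos φ₂ , cos φ₁ · sin φ₂ − sin φ₁ · cos φ₂ · cos Δλ )
  = atan2(0.59905, 0.59576) = 45.158° → normalised to [0°, 360°): 45.158°.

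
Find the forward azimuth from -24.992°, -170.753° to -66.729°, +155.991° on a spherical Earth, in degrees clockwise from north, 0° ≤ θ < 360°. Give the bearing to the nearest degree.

Δλ = 155.991 − -170.753 = 326.744°; wrapped into (−180°, 180°]: -33.256°.
θ = atan2( sin Δλ · cos φ₂ , cos φ₁ · sin φ₂ − sin φ₁ · cos φ₂ · cos Δλ )
  = atan2(-0.21665, -0.69305) = -162.640° → normalised to [0°, 360°): 197.360°.

197°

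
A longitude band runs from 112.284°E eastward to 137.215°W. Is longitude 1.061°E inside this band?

No

Band width going east from +112.284° to -137.215°: ((-137.215 − 112.284) mod 360) = 110.501°.
Offset of +1.061° east of the west edge: ((1.061 − 112.284) mod 360) = 248.777°.
248.777° > 110.501° ⇒ outside.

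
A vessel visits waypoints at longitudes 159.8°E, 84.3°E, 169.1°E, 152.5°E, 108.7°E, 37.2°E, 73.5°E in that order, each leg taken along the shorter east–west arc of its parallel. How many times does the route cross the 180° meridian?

Leg 1: +159.8° → +84.3°, shortest Δλ = -75.5° (west) — does not cross 180°.
Leg 2: +84.3° → +169.1°, shortest Δλ = 84.8° (east) — does not cross 180°.
Leg 3: +169.1° → +152.5°, shortest Δλ = -16.6° (west) — does not cross 180°.
Leg 4: +152.5° → +108.7°, shortest Δλ = -43.8° (west) — does not cross 180°.
Leg 5: +108.7° → +37.2°, shortest Δλ = -71.5° (west) — does not cross 180°.
Leg 6: +37.2° → +73.5°, shortest Δλ = 36.3° (east) — does not cross 180°.
Total crossings: 0.

0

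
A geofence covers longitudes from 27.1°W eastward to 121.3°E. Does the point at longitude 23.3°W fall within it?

Band width going east from -27.1° to +121.3°: ((121.3 − -27.1) mod 360) = 148.4°.
Offset of -23.3° east of the west edge: ((-23.3 − -27.1) mod 360) = 3.8°.
3.8° ≤ 148.4° ⇒ inside.

Yes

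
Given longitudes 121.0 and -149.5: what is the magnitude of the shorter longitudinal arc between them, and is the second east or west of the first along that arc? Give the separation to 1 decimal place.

Raw difference: -149.5 − 121.0 = -270.5°.
Normalise into (−180°, 180°]: -270.5° + 360° = 89.5°.
Positive ⇒ the second point lies to the east; separation 89.5°.

89.5° east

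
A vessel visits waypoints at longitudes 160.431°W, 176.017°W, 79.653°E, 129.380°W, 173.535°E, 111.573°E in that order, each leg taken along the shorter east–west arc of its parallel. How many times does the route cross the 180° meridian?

Leg 1: -160.431° → -176.017°, shortest Δλ = -15.586° (west) — does not cross 180°.
Leg 2: -176.017° → +79.653°, shortest Δλ = -104.33° (west) — crosses 180°.
Leg 3: +79.653° → -129.380°, shortest Δλ = 150.967° (east) — crosses 180°.
Leg 4: -129.380° → +173.535°, shortest Δλ = -57.085° (west) — crosses 180°.
Leg 5: +173.535° → +111.573°, shortest Δλ = -61.962° (west) — does not cross 180°.
Total crossings: 3.

3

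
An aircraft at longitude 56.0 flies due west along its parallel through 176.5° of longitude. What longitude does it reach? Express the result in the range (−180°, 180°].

-120.5°

Start at +56.0°; shift −176.5° → -120.5°.
-120.5° already lies in (−180°, 180°].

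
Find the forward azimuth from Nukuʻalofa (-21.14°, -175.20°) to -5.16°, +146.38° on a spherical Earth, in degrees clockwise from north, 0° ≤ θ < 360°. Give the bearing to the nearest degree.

Δλ = 146.38 − -175.20 = 321.58°; wrapped into (−180°, 180°]: -38.42°.
θ = atan2( sin Δλ · cos φ₂ , cos φ₁ · sin φ₂ − sin φ₁ · cos φ₂ · cos Δλ )
  = atan2(-0.61890, 0.19753) = -72.299° → normalised to [0°, 360°): 287.701°.

288°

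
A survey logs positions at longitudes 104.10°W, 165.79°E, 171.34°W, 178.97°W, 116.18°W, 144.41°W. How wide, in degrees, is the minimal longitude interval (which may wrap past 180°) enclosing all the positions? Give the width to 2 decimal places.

90.11°

Sort the longitudes: -178.97°, -171.34°, -144.41°, -116.18°, -104.10°, +165.79°.
Eastward gaps between consecutive values (wrapping around): 7.63°, 26.93°, 28.23°, 12.08°, 269.89°, 15.24°.
Largest gap = 269.89° ⇒ minimal covering band is its complement: 360° − 269.89° = 90.11°.
Band runs from +165.79° eastward to -104.10°, crossing the antimeridian.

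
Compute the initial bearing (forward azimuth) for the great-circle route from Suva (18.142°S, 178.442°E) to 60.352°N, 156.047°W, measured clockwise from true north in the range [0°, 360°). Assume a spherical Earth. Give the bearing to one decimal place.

Δλ = -156.047 − 178.442 = -334.489°; wrapped into (−180°, 180°]: 25.511°.
θ = atan2( sin Δλ · cos φ₂ , cos φ₁ · sin φ₂ − sin φ₁ · cos φ₂ · cos Δλ )
  = atan2(0.21305, 0.96489) = 12.451° → normalised to [0°, 360°): 12.451°.

12.5°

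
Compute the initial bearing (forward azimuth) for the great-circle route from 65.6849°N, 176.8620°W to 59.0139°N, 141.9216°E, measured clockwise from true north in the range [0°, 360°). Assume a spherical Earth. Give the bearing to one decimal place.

270.0°

Δλ = 141.9216 − -176.8620 = 318.7836°; wrapped into (−180°, 180°]: -41.2164°.
θ = atan2( sin Δλ · cos φ₂ , cos φ₁ · sin φ₂ − sin φ₁ · cos φ₂ · cos Δλ )
  = atan2(-0.33922, 0.00008) = -89.987° → normalised to [0°, 360°): 270.013°.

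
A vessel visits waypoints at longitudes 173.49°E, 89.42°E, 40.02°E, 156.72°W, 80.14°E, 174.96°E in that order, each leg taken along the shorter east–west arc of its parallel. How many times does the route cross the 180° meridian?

2

Leg 1: +173.49° → +89.42°, shortest Δλ = -84.07° (west) — does not cross 180°.
Leg 2: +89.42° → +40.02°, shortest Δλ = -49.4° (west) — does not cross 180°.
Leg 3: +40.02° → -156.72°, shortest Δλ = 163.26° (east) — crosses 180°.
Leg 4: -156.72° → +80.14°, shortest Δλ = -123.14° (west) — crosses 180°.
Leg 5: +80.14° → +174.96°, shortest Δλ = 94.82° (east) — does not cross 180°.
Total crossings: 2.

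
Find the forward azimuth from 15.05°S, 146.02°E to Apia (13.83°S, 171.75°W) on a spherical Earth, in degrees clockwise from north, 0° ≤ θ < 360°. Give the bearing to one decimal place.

93.9°

Δλ = -171.75 − 146.02 = -317.77°; wrapped into (−180°, 180°]: 42.23°.
θ = atan2( sin Δλ · cos φ₂ , cos φ₁ · sin φ₂ − sin φ₁ · cos φ₂ · cos Δλ )
  = atan2(0.65262, -0.04415) = 93.870° → normalised to [0°, 360°): 93.870°.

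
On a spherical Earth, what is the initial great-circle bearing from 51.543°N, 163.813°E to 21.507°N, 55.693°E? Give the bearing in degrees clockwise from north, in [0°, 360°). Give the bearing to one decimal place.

Δλ = 55.693 − 163.813 = -108.120°.
θ = atan2( sin Δλ · cos φ₂ , cos φ₁ · sin φ₂ − sin φ₁ · cos φ₂ · cos Δλ )
  = atan2(-0.88423, 0.45459) = -62.792° → normalised to [0°, 360°): 297.208°.

297.2°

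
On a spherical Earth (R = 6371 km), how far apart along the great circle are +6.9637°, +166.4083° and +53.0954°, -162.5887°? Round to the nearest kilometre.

5845 km

Δλ = -162.5887 − 166.4083 = -328.9970°; wrapped into (−180°, 180°]: 31.0030°.
Δφ = 53.0954 − 6.9637 = 46.1317°.
a = sin²(Δφ/2) + cos φ₁ · cos φ₂ · sin²(Δλ/2) = 0.196075.
c = 2·atan2(√a, √(1−a)) = 0.91745 rad → d = 6371·c ≈ 5845.04 km.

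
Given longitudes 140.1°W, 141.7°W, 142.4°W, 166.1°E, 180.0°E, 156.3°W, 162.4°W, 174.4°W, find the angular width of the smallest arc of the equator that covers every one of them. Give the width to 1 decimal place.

53.8°

Sort the longitudes: -174.4°, -162.4°, -156.3°, -142.4°, -141.7°, -140.1°, +166.1°, +180.0°.
Eastward gaps between consecutive values (wrapping around): 12.0°, 6.1°, 13.9°, 0.7°, 1.6°, 306.2°, 13.9°, 5.6°.
Largest gap = 306.2° ⇒ minimal covering band is its complement: 360° − 306.2° = 53.8°.
Band runs from +166.1° eastward to -140.1°, crossing the antimeridian.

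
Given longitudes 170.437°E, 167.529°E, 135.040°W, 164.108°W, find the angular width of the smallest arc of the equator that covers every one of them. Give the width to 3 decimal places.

Sort the longitudes: -164.108°, -135.040°, +167.529°, +170.437°.
Eastward gaps between consecutive values (wrapping around): 29.068°, 302.569°, 2.908°, 25.455°.
Largest gap = 302.569° ⇒ minimal covering band is its complement: 360° − 302.569° = 57.431°.
Band runs from +167.529° eastward to -135.040°, crossing the antimeridian.

57.431°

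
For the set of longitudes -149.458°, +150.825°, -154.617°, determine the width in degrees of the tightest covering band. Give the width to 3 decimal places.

59.717°

Sort the longitudes: -154.617°, -149.458°, +150.825°.
Eastward gaps between consecutive values (wrapping around): 5.159°, 300.283°, 54.558°.
Largest gap = 300.283° ⇒ minimal covering band is its complement: 360° − 300.283° = 59.717°.
Band runs from +150.825° eastward to -149.458°, crossing the antimeridian.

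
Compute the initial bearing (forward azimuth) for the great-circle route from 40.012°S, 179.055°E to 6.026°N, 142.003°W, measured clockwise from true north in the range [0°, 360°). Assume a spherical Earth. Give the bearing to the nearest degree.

Δλ = -142.003 − 179.055 = -321.058°; wrapped into (−180°, 180°]: 38.942°.
θ = atan2( sin Δλ · cos φ₂ , cos φ₁ · sin φ₂ − sin φ₁ · cos φ₂ · cos Δλ )
  = atan2(0.62506, 0.57772) = 47.254° → normalised to [0°, 360°): 47.254°.

47°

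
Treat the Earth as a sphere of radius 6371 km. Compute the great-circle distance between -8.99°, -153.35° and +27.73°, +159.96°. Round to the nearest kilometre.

6471 km

Δλ = 159.96 − -153.35 = 313.31°; wrapped into (−180°, 180°]: -46.69°.
Δφ = 27.73 − -8.99 = 36.72°.
a = sin²(Δφ/2) + cos φ₁ · cos φ₂ · sin²(Δλ/2) = 0.236502.
c = 2·atan2(√a, √(1−a)) = 1.01573 rad → d = 6371·c ≈ 6471.24 km.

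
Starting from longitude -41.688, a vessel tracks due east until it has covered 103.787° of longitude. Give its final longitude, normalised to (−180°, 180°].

+62.099°

Start at -41.688°; shift +103.787° → +62.099°.
+62.099° already lies in (−180°, 180°].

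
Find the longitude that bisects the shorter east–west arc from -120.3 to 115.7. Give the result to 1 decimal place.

Signed shortest Δλ from -120.3° to +115.7° is -124.0°.
Midpoint longitude = -120.3° + (-124.0°)/2 = -120.3° − 62.0° = -182.3°.
Normalise into (−180°, 180°]: +177.7°.
(The naïve average (-120.3 + +115.7)/2 = -2.3° is on the wrong side of the globe.)

+177.7°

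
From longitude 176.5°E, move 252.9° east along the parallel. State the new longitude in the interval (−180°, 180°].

69.4°E

Start at +176.5°; shift +252.9° → +429.4°.
+429.4° lies outside (−180°, 180°]; subtract 360° → +69.4°.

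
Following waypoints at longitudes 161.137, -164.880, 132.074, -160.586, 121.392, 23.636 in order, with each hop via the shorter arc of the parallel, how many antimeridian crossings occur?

Leg 1: +161.137° → -164.880°, shortest Δλ = 33.983° (east) — crosses 180°.
Leg 2: -164.880° → +132.074°, shortest Δλ = -63.046° (west) — crosses 180°.
Leg 3: +132.074° → -160.586°, shortest Δλ = 67.34° (east) — crosses 180°.
Leg 4: -160.586° → +121.392°, shortest Δλ = -78.022° (west) — crosses 180°.
Leg 5: +121.392° → +23.636°, shortest Δλ = -97.756° (west) — does not cross 180°.
Total crossings: 4.

4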